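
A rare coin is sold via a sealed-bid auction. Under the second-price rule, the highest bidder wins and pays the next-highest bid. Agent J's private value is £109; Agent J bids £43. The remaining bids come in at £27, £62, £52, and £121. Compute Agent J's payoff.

Highest competing bid: £121.
Agent J's bid £43 is not the highest, so Agent J loses, pays nothing, and earns zero payoff.

Payoff = £0.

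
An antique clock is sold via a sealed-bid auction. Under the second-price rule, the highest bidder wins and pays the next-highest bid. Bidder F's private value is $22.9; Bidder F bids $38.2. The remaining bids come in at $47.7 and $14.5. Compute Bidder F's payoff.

$0.0

Highest competing bid: $47.7.
Bidder F's bid $38.2 is not the highest, so Bidder F loses, pays nothing, and earns zero payoff.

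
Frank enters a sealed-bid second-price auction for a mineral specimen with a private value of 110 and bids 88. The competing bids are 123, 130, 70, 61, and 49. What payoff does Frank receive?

Payoff = 0.

Highest competing bid: 130.
Frank's bid 88 is not the highest, so Frank loses, pays nothing, and earns zero payoff.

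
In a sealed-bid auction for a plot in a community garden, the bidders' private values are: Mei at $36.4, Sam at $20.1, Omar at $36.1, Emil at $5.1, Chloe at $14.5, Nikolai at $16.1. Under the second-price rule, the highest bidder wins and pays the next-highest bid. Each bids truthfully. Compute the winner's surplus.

Ordered from highest: Mei $36.4; Omar $36.1; Sam $20.1; Nikolai $16.1; Chloe $14.5; Emil $5.1.
Mei wins with the top bid and pays the second-highest, $36.1.
Surplus = $36.4 − $36.1 = $0.3.

Winner's surplus: $0.3.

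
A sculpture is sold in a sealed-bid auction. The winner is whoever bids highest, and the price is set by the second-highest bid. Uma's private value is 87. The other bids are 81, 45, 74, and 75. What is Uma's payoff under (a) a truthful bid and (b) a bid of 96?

The highest competing bid is 81.
Bidding truthfully at 87: Uma has the top bid, wins, and pays the second-highest bid 81. Payoff = 87 − 81 = 6.
Bidding 96: Uma has the top bid, wins, and pays the second-highest bid 81. Payoff = 87 − 81 = 6.

(a) 6  (b) 6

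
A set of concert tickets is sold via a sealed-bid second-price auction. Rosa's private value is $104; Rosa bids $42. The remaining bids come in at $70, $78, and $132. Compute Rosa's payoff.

Highest competing bid: $132.
Rosa's bid $42 is not the highest, so Rosa loses, pays nothing, and earns zero payoff.

$0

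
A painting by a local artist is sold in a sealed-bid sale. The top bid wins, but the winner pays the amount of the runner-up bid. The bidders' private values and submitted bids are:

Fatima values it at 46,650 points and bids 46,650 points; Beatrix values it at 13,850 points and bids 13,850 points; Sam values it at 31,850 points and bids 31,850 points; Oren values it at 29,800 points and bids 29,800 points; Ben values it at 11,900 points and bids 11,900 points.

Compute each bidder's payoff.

Bids in descending order: Fatima 46,650 points; Sam 31,850 points; Oren 29,800 points; Beatrix 13,850 points; Ben 11,900 points.
Fatima has the top bid and wins; the price is the second-highest bid, 31,850 points.
Fatima's payoff = 46,650 points − 31,850 points = 14,800 points. All other bidders lose, so their payoff is 0.

Payoffs: Fatima 14,800 points, Beatrix 0 points, Sam 0 points, Oren 0 points, Ben 0 points.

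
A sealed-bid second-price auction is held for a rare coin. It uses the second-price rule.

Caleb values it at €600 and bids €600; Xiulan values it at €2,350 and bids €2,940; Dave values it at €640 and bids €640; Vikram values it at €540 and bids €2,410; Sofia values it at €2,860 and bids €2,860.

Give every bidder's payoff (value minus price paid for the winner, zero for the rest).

Bids in descending order: Xiulan €2,940; Sofia €2,860; Vikram €2,410; Dave €640; Caleb €600.
Xiulan has the top bid and wins; the price is the second-highest bid, €2,860.
Xiulan's payoff = €2,350 − €2,860 = -€510. All other bidders lose, so their payoff is 0.

Caleb €0, Xiulan -€510, Dave €0, Vikram €0, Sofia €0.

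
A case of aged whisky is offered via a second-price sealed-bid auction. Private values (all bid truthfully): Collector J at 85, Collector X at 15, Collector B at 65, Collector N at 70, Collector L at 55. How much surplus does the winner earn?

Ranking the bids: Collector J 85 > Collector N 70 > Collector B 65 > Collector L 55 > Collector X 15.
Collector J wins with the top bid and pays the second-highest, 70.
Surplus = 85 − 70 = 15.

Surplus = 15.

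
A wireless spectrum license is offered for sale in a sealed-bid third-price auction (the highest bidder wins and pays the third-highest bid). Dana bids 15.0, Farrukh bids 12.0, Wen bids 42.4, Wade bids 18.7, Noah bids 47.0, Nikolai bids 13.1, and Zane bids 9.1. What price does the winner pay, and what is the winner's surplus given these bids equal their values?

Ordered from highest: Noah 47.0 > Wen 42.4 > Wade 18.7 > Dana 15.0 > Nikolai 13.1 > Farrukh 12.0 > Zane 9.1.
Noah is the highest bidder, so Noah wins.
Under the third-price rule, the price is the third-highest bid: 18.7.
Surplus = 47.0 − 18.7 = 28.3.

Price 18.7; surplus 28.3.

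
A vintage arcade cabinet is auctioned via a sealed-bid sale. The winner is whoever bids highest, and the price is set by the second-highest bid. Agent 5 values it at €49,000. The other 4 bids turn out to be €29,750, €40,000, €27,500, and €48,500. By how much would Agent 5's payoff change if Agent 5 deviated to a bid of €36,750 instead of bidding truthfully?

Payoff change: -€500.

The highest competing bid is €48,500.
Bidding truthfully at €49,000: Agent 5 has the top bid, wins, and pays the second-highest bid €48,500. Payoff = €49,000 − €48,500 = €500.
Bidding €36,750: the top bid is €48,500 (a rival), so Agent 5 loses. Payoff = €0.
Change = €0 − €500 = -€500.
Deviating from a truthful bid can only lose payoff in a second-price auction — never gain.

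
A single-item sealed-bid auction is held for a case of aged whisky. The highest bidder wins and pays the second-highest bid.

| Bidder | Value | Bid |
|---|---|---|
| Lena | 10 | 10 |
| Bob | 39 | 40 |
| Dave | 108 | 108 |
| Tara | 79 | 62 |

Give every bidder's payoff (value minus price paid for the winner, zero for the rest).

Lena 0, Bob 0, Dave 46, Tara 0.

Bids in descending order: Dave 108, then Tara 62, then Bob 40, then Lena 10.
Dave has the top bid and wins; the price is the second-highest bid, 62.
Dave's payoff = 108 − 62 = 46. All other bidders lose, so their payoff is 0.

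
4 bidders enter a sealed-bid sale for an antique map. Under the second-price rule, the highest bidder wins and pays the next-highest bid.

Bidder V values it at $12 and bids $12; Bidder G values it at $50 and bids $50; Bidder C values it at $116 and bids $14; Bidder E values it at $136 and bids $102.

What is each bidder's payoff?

Ranking the bids: Bidder E $102, then Bidder G $50, then Bidder C $14, then Bidder V $12.
Bidder E has the top bid and wins; the price is the second-highest bid, $50.
Bidder E's payoff = $136 − $50 = $86. All other bidders lose, so their payoff is 0.

Payoffs: Bidder V $0, Bidder G $0, Bidder C $0, Bidder E $86.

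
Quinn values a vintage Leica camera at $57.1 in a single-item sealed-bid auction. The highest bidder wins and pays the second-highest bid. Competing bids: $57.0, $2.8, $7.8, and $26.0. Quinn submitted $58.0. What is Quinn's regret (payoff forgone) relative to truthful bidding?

Payoff forgone: $0.0.

The highest competing bid is $57.0.
Bidding truthfully at $57.1: Quinn has the top bid, wins, and pays the second-highest bid $57.0. Payoff = $57.1 − $57.0 = $0.1.
Bidding $58.0: Quinn has the top bid, wins, and pays the second-highest bid $57.0. Payoff = $57.1 − $57.0 = $0.1.
Regret = truthful payoff − actual payoff = $0.1 − $0.1 = $0.0.
The bid only affects whether you win, not the price — here both bids land on the same side of the top rival bid, so the deviation is payoff-neutral.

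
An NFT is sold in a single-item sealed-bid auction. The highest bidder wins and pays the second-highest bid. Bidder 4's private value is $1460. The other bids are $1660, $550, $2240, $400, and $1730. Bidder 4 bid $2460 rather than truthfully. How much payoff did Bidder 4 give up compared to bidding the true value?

The highest competing bid is $2240.
Bidding truthfully at $1460: the top bid is $2240 (a rival), so Bidder 4 loses. Payoff = $0.
Bidding $2460: Bidder 4 has the top bid, wins, and pays the second-highest bid $2240. Payoff = $1460 − $2240 = -$780.
Regret = truthful payoff − actual payoff = $0 − -$780 = $780.

Regret: $780.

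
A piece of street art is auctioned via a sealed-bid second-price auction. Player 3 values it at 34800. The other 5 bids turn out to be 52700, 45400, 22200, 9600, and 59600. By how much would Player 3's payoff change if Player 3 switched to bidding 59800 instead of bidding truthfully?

Payoff change: -24800.

The highest competing bid is 59600.
Bidding truthfully at 34800: the top bid is 59600 (a rival), so Player 3 loses. Payoff = 0.
Bidding 59800: Player 3 has the top bid, wins, and pays the second-highest bid 59600. Payoff = 34800 − 59600 = -24800.
Change = -24800 − 0 = -24800.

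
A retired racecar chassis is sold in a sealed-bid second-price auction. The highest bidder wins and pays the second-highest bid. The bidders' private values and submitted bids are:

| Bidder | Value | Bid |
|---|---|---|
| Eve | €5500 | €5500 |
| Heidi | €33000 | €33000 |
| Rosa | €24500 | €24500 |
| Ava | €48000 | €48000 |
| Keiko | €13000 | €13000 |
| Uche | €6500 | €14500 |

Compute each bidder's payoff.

Payoffs: Eve €0, Heidi €0, Rosa €0, Ava €15000, Keiko €0, Uche €0.

Ranking the bids: Ava €48000 > Heidi €33000 > Rosa €24500 > Uche €14500 > Keiko €13000 > Eve €5500.
Ava has the top bid and wins; the price is the second-highest bid, €33000.
Ava's payoff = €48000 − €33000 = €15000. All other bidders lose, so their payoff is 0.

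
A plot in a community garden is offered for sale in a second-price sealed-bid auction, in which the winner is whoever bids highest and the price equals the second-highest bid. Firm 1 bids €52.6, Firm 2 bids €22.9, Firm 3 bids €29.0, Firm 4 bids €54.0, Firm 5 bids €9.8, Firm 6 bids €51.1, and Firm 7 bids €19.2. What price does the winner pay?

Price paid: €52.6.

Ranking the bids: Firm 4 €54.0, then Firm 1 €52.6, then Firm 6 €51.1, then Firm 3 €29.0, then Firm 2 €22.9, then Firm 7 €19.2, then Firm 5 €9.8.
Firm 4 is the highest bidder, so Firm 4 wins.
Under the second-price rule, the price is the second-highest bid: €52.6.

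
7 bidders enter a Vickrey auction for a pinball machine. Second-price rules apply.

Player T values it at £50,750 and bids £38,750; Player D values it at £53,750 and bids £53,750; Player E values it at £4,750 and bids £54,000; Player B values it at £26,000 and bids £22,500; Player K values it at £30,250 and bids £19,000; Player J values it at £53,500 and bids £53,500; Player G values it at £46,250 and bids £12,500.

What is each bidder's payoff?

Player T £0, Player D £0, Player E -£49,000, Player B £0, Player K £0, Player J £0, Player G £0.

Ranking the bids: Player E £54,000; Player D £53,750; Player J £53,500; Player T £38,750; Player B £22,500; Player K £19,000; Player G £12,500.
Player E has the top bid and wins; the price is the second-highest bid, £53,750.
Player E's payoff = £4,750 − £53,750 = -£49,000. All other bidders lose, so their payoff is 0.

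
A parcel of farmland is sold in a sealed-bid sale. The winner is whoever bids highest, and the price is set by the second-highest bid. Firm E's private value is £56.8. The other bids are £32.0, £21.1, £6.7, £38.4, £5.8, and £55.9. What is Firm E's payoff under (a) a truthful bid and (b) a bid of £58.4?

Truthful: £0.9; alternative: £0.9.

The highest competing bid is £55.9.
Bidding truthfully at £56.8: Firm E has the top bid, wins, and pays the second-highest bid £55.9. Payoff = £56.8 − £55.9 = £0.9.
Bidding £58.4: Firm E has the top bid, wins, and pays the second-highest bid £55.9. Payoff = £56.8 − £55.9 = £0.9.
The bid only affects whether you win, not the price — here both bids land on the same side of the top rival bid, so the deviation is payoff-neutral.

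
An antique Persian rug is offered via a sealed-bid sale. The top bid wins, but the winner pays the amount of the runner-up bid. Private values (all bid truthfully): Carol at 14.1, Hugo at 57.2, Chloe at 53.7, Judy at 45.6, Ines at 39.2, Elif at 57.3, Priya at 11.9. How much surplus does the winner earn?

Surplus = 0.1.

Ranking the bids: Elif 57.3, then Hugo 57.2, then Chloe 53.7, then Judy 45.6, then Ines 39.2, then Carol 14.1, then Priya 11.9.
Elif wins with the top bid and pays the second-highest, 57.2.
Surplus = 57.3 − 57.2 = 0.1.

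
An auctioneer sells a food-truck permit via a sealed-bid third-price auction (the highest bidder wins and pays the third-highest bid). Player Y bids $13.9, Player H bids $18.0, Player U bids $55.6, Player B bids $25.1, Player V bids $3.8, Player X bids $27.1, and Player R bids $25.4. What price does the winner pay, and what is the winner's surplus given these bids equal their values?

The winner pays $25.4 for a surplus of $30.2.

Ranking the bids: Player U $55.6; Player X $27.1; Player R $25.4; Player B $25.1; Player H $18.0; Player Y $13.9; Player V $3.8.
Player U is the highest bidder, so Player U wins.
Under the third-price rule, the price is the third-highest bid: $25.4.
Surplus = $55.6 − $25.4 = $30.2.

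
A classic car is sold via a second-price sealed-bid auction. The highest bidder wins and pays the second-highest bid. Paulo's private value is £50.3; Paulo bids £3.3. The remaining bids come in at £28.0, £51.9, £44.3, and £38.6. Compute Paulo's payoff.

Highest competing bid: £51.9.
Paulo's bid £3.3 is not the highest, so Paulo loses, pays nothing, and earns zero payoff.

Paulo's payoff: £0.0.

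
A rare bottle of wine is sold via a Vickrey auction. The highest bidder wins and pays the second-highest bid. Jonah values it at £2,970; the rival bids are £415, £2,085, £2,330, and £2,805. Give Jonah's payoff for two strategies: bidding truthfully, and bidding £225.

The highest competing bid is £2,805.
Bidding truthfully at £2,970: Jonah has the top bid, wins, and pays the second-highest bid £2,805. Payoff = £2,970 − £2,805 = £165.
Bidding £225: the top bid is £2,805 (a rival), so Jonah loses. Payoff = £0.
Deviating from a truthful bid can only lose payoff in a second-price auction — never gain.

(a) £165  (b) £0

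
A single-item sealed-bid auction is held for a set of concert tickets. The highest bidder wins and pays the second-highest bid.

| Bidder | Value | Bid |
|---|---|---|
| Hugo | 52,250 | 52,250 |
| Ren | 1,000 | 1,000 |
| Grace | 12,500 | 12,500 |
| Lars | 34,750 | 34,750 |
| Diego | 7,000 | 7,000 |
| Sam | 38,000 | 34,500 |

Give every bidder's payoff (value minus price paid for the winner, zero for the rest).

Hugo 17,500, Ren 0, Grace 0, Lars 0, Diego 0, Sam 0.

Ranking the bids: Hugo 52,250, then Lars 34,750, then Sam 34,500, then Grace 12,500, then Diego 7,000, then Ren 1,000.
Hugo has the top bid and wins; the price is the second-highest bid, 34,750.
Hugo's payoff = 52,250 − 34,750 = 17,500. All other bidders lose, so their payoff is 0.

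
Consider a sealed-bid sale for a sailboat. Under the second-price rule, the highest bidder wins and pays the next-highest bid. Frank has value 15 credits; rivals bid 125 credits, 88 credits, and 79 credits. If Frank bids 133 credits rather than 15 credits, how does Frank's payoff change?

Change in payoff: -110 credits.

The highest competing bid is 125 credits.
Bidding truthfully at 15 credits: the top bid is 125 credits (a rival), so Frank loses. Payoff = 0 credits.
Bidding 133 credits: Frank has the top bid, wins, and pays the second-highest bid 125 credits. Payoff = 15 credits − 125 credits = -110 credits.
Change = -110 credits − 0 credits = -110 credits.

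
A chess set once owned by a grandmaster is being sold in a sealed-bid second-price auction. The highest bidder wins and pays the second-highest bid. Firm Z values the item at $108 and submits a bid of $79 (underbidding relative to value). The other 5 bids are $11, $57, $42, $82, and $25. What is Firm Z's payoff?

Firm Z's payoff: $0.

Highest competing bid: $82.
Firm Z's bid $79 is not the highest, so Firm Z loses, pays nothing, and earns zero payoff.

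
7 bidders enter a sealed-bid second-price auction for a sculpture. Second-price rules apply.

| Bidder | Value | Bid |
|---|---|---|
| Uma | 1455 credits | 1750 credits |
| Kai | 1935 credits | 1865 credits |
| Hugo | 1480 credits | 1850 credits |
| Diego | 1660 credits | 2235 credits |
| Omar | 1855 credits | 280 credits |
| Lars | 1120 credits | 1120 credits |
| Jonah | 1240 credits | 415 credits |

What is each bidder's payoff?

Bids in descending order: Diego 2235 credits > Kai 1865 credits > Hugo 1850 credits > Uma 1750 credits > Lars 1120 credits > Jonah 415 credits > Omar 280 credits.
Diego has the top bid and wins; the price is the second-highest bid, 1865 credits.
Diego's payoff = 1660 credits − 1865 credits = -205 credits. All other bidders lose, so their payoff is 0.

Payoffs: Uma 0 credits, Kai 0 credits, Hugo 0 credits, Diego -205 credits, Omar 0 credits, Lars 0 credits, Jonah 0 credits.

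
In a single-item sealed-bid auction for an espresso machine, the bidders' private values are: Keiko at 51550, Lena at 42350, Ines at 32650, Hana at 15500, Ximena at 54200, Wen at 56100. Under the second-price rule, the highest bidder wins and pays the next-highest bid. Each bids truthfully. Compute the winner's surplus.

Ordered from highest: Wen 56100 > Ximena 54200 > Keiko 51550 > Lena 42350 > Ines 32650 > Hana 15500.
Wen wins with the top bid and pays the second-highest, 54200.
Surplus = 56100 − 54200 = 1900.

Surplus = 1900.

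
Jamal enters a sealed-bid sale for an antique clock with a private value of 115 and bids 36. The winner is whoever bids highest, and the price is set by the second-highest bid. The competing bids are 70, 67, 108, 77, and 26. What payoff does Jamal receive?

Highest competing bid: 108.
Jamal's bid 36 is not the highest, so Jamal loses, pays nothing, and earns zero payoff.

Payoff = 0.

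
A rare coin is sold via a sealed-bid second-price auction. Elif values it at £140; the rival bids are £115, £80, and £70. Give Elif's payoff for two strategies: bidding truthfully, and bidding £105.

The highest competing bid is £115.
Bidding truthfully at £140: Elif has the top bid, wins, and pays the second-highest bid £115. Payoff = £140 − £115 = £25.
Bidding £105: the top bid is £115 (a rival), so Elif loses. Payoff = £0.

(a) £25  (b) £0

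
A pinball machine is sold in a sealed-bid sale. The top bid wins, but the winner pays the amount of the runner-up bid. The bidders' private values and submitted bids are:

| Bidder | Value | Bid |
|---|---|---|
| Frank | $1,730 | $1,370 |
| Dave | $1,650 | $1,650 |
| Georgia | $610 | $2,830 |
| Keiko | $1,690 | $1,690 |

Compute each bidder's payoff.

Frank $0, Dave $0, Georgia -$1,080, Keiko $0.

Ordered from highest: Georgia $2,830; Keiko $1,690; Dave $1,650; Frank $1,370.
Georgia has the top bid and wins; the price is the second-highest bid, $1,690.
Georgia's payoff = $610 − $1,690 = -$1,080. All other bidders lose, so their payoff is 0.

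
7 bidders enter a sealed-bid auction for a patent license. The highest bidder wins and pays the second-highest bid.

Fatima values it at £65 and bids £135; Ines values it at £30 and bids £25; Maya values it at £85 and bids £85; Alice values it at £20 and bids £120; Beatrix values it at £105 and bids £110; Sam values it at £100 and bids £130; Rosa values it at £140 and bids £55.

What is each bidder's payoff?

Payoffs: Fatima -£65, Ines £0, Maya £0, Alice £0, Beatrix £0, Sam £0, Rosa £0.

Ranking the bids: Fatima £135, then Sam £130, then Alice £120, then Beatrix £110, then Maya £85, then Rosa £55, then Ines £25.
Fatima has the top bid and wins; the price is the second-highest bid, £130.
Fatima's payoff = £65 − £130 = -£65. All other bidders lose, so their payoff is 0.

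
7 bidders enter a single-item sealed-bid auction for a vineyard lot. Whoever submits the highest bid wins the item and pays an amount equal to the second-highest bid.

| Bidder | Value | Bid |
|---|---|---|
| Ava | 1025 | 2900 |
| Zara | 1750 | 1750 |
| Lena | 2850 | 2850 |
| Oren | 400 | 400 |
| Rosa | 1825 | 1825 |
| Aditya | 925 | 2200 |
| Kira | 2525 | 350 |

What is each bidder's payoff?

Payoffs: Ava -1825, Zara 0, Lena 0, Oren 0, Rosa 0, Aditya 0, Kira 0.

Sorted high to low: Ava 2900; Lena 2850; Aditya 2200; Rosa 1825; Zara 1750; Oren 400; Kira 350.
Ava has the top bid and wins; the price is the second-highest bid, 2850.
Ava's payoff = 1025 − 2850 = -1825. All other bidders lose, so their payoff is 0.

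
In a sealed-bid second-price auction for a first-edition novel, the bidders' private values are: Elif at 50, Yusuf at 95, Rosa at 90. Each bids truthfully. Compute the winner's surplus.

Ordered from highest: Yusuf 95, then Rosa 90, then Elif 50.
Yusuf wins with the top bid and pays the second-highest, 90.
Surplus = 95 − 90 = 5.

5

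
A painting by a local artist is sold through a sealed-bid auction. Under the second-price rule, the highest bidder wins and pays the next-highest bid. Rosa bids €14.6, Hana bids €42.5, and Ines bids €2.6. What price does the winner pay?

The winner pays €14.6.

Ranking the bids: Hana €42.5; Rosa €14.6; Ines €2.6.
Hana has the highest bid, so Hana wins.
The second-highest bid is €14.6, so that is what Hana pays.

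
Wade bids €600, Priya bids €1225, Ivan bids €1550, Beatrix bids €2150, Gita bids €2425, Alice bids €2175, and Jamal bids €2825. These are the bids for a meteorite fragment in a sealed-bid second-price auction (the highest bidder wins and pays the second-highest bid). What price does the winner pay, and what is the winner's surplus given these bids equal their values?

The winner pays €2425 for a surplus of €400.

Ranking the bids: Jamal €2825 > Gita €2425 > Alice €2175 > Beatrix €2150 > Ivan €1550 > Priya €1225 > Wade €600.
Jamal is the highest bidder, so Jamal wins.
Under the second-price rule, the price is the second-highest bid: €2425.
Surplus = €2825 − €2425 = €400.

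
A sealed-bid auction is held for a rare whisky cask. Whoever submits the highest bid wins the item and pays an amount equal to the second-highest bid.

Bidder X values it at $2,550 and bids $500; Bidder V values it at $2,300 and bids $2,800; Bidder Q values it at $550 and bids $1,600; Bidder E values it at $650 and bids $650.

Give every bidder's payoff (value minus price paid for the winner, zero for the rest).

Bidder X $0, Bidder V $700, Bidder Q $0, Bidder E $0.

Ranking the bids: Bidder V $2,800 > Bidder Q $1,600 > Bidder E $650 > Bidder X $500.
Bidder V has the top bid and wins; the price is the second-highest bid, $1,600.
Bidder V's payoff = $2,300 − $1,600 = $700. All other bidders lose, so their payoff is 0.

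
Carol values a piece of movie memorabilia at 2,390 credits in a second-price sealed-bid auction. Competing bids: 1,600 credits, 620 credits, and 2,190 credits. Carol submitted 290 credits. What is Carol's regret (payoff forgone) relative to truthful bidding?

The highest competing bid is 2,190 credits.
Bidding truthfully at 2,390 credits: Carol has the top bid, wins, and pays the second-highest bid 2,190 credits. Payoff = 2,390 credits − 2,190 credits = 200 credits.
Bidding 290 credits: the top bid is 2,190 credits (a rival), so Carol loses. Payoff = 0 credits.
Regret = truthful payoff − actual payoff = 200 credits − 0 credits = 200 credits.

200 credits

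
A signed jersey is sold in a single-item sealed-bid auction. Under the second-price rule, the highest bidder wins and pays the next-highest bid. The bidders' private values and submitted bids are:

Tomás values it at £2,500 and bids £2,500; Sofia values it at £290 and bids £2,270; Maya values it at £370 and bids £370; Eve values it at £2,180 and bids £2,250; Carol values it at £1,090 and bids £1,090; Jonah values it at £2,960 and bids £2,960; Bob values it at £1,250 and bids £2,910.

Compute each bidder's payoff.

Ranking the bids: Jonah £2,960 > Bob £2,910 > Tomás £2,500 > Sofia £2,270 > Eve £2,250 > Carol £1,090 > Maya £370.
Jonah has the top bid and wins; the price is the second-highest bid, £2,910.
Jonah's payoff = £2,960 − £2,910 = £50. All other bidders lose, so their payoff is 0.

Payoffs: Tomás £0, Sofia £0, Maya £0, Eve £0, Carol £0, Jonah £50, Bob £0.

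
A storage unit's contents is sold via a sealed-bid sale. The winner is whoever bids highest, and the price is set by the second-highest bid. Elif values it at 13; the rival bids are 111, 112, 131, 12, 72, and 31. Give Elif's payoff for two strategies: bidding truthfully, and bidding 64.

(a) 0  (b) 0

The highest competing bid is 131.
Bidding truthfully at 13: the top bid is 131 (a rival), so Elif loses. Payoff = 0.
Bidding 64: the top bid is 131 (a rival), so Elif loses. Payoff = 0.
The bid only affects whether you win, not the price — here both bids land on the same side of the top rival bid, so the deviation is payoff-neutral.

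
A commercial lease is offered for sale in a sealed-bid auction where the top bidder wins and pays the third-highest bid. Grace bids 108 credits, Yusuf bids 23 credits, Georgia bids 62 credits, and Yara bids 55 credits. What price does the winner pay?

Bids in descending order: Grace 108 credits, then Georgia 62 credits, then Yara 55 credits, then Yusuf 23 credits.
Grace is the highest bidder, so Grace wins.
Under the third-price rule, the price is the third-highest bid: 55 credits.

The winner pays 55 credits.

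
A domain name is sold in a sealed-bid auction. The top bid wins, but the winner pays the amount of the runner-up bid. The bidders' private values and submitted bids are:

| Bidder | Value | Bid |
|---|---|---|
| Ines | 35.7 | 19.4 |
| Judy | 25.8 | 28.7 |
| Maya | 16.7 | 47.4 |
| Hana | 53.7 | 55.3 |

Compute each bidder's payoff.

Payoffs: Ines 0.0, Judy 0.0, Maya 0.0, Hana 6.3.

Ranking the bids: Hana 55.3; Maya 47.4; Judy 28.7; Ines 19.4.
Hana has the top bid and wins; the price is the second-highest bid, 47.4.
Hana's payoff = 53.7 − 47.4 = 6.3. All other bidders lose, so their payoff is 0.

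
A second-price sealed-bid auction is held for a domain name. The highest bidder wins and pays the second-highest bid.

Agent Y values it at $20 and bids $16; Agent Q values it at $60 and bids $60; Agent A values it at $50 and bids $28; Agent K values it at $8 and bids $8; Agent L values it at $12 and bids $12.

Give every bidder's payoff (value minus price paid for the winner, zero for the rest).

Agent Y $0, Agent Q $32, Agent A $0, Agent K $0, Agent L $0.

Bids in descending order: Agent Q $60 > Agent A $28 > Agent Y $16 > Agent L $12 > Agent K $8.
Agent Q has the top bid and wins; the price is the second-highest bid, $28.
Agent Q's payoff = $60 − $28 = $32. All other bidders lose, so their payoff is 0.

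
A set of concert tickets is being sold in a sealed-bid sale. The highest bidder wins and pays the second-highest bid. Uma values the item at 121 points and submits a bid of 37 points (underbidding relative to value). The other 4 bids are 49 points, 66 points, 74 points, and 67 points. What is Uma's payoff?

0 points

Highest competing bid: 74 points.
Uma's bid 37 points is not the highest, so Uma loses, pays nothing, and earns zero payoff.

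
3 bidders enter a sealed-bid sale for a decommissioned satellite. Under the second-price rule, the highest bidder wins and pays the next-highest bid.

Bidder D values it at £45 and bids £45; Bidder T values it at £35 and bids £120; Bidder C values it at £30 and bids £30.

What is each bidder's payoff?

Ordered from highest: Bidder T £120; Bidder D £45; Bidder C £30.
Bidder T has the top bid and wins; the price is the second-highest bid, £45.
Bidder T's payoff = £35 − £45 = -£10. All other bidders lose, so their payoff is 0.

Bidder D £0, Bidder T -£10, Bidder C £0.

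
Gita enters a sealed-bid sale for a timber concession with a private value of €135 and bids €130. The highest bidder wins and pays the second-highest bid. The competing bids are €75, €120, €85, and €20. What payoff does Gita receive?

€15

Highest competing bid: €120.
Gita's bid €130 is the highest overall, so Gita wins and pays the second-highest bid, €120.
Payoff = value − price = €135 − €120 = €15.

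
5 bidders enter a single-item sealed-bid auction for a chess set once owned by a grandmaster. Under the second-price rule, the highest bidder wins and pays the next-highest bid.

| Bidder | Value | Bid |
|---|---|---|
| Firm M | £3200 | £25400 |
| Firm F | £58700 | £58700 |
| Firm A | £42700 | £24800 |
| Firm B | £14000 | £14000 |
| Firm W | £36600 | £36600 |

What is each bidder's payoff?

Payoffs: Firm M £0, Firm F £22100, Firm A £0, Firm B £0, Firm W £0.

Bids in descending order: Firm F £58700 > Firm W £36600 > Firm M £25400 > Firm A £24800 > Firm B £14000.
Firm F has the top bid and wins; the price is the second-highest bid, £36600.
Firm F's payoff = £58700 − £36600 = £22100. All other bidders lose, so their payoff is 0.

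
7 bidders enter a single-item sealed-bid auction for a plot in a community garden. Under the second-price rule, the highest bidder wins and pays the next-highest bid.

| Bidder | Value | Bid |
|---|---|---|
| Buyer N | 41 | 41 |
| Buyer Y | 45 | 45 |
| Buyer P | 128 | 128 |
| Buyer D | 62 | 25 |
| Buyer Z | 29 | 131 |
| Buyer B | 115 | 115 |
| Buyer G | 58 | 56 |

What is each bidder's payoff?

Ordered from highest: Buyer Z 131 > Buyer P 128 > Buyer B 115 > Buyer G 56 > Buyer Y 45 > Buyer N 41 > Buyer D 25.
Buyer Z has the top bid and wins; the price is the second-highest bid, 128.
Buyer Z's payoff = 29 − 128 = -99. All other bidders lose, so their payoff is 0.

Buyer N 0, Buyer Y 0, Buyer P 0, Buyer D 0, Buyer Z -99, Buyer B 0, Buyer G 0.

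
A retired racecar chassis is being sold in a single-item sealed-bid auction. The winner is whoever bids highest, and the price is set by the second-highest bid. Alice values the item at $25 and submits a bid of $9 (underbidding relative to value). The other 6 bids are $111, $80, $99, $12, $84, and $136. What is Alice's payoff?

Payoff = $0.

Highest competing bid: $136.
Alice's bid $9 is not the highest, so Alice loses, pays nothing, and earns zero payoff.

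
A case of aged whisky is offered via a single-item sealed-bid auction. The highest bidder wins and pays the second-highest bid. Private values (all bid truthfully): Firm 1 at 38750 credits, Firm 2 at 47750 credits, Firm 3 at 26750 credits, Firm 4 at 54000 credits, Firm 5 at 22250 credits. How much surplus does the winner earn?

6250 credits

Bids in descending order: Firm 4 54000 credits; Firm 2 47750 credits; Firm 1 38750 credits; Firm 3 26750 credits; Firm 5 22250 credits.
Firm 4 wins with the top bid and pays the second-highest, 47750 credits.
Surplus = 54000 credits − 47750 credits = 6250 credits.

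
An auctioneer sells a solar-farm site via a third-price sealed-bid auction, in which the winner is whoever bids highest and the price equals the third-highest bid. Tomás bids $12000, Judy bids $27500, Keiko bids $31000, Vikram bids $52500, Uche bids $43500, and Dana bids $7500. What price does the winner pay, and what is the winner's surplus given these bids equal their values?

Price $31000; surplus $21500.

Ranking the bids: Vikram $52500; Uche $43500; Keiko $31000; Judy $27500; Tomás $12000; Dana $7500.
Vikram is the highest bidder, so Vikram wins.
Under the third-price rule, the price is the third-highest bid: $31000.
Surplus = $52500 − $31000 = $21500.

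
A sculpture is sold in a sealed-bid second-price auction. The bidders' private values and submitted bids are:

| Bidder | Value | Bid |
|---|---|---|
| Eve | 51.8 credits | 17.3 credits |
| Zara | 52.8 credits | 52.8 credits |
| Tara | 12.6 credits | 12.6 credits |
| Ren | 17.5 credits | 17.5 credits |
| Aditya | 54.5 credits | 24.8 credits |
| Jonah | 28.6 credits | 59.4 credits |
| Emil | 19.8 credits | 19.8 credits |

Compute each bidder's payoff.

Eve 0.0 credits, Zara 0.0 credits, Tara 0.0 credits, Ren 0.0 credits, Aditya 0.0 credits, Jonah -24.2 credits, Emil 0.0 credits.

Ranking the bids: Jonah 59.4 credits, then Zara 52.8 credits, then Aditya 24.8 credits, then Emil 19.8 credits, then Ren 17.5 credits, then Eve 17.3 credits, then Tara 12.6 credits.
Jonah has the top bid and wins; the price is the second-highest bid, 52.8 credits.
Jonah's payoff = 28.6 credits − 52.8 credits = -24.2 credits. All other bidders lose, so their payoff is 0.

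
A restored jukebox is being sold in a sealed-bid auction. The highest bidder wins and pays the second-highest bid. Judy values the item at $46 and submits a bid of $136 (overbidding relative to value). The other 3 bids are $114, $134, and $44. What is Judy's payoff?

Judy's payoff: -$88.

Highest competing bid: $134.
Judy's bid $136 is the highest overall, so Judy wins and pays the second-highest bid, $134.
Payoff = value − price = $46 − $134 = -$88.
Overbidding won the item at a price above value — truthful bidding would have avoided this loss.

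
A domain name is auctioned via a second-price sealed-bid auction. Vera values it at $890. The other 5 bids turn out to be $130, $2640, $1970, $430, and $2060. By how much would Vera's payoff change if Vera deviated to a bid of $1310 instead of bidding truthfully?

Payoff change: $0.

The highest competing bid is $2640.
Bidding truthfully at $890: the top bid is $2640 (a rival), so Vera loses. Payoff = $0.
Bidding $1310: the top bid is $2640 (a rival), so Vera loses. Payoff = $0.
Change = $0 − $0 = $0.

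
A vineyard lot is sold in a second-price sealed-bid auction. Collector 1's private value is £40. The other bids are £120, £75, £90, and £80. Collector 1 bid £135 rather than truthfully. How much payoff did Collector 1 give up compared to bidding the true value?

The highest competing bid is £120.
Bidding truthfully at £40: the top bid is £120 (a rival), so Collector 1 loses. Payoff = £0.
Bidding £135: Collector 1 has the top bid, wins, and pays the second-highest bid £120. Payoff = £40 − £120 = -£80.
Regret = truthful payoff − actual payoff = £0 − -£80 = £80.
This is the dominant-strategy logic: truthful bidding weakly beats any alternative.

Payoff forgone: £80.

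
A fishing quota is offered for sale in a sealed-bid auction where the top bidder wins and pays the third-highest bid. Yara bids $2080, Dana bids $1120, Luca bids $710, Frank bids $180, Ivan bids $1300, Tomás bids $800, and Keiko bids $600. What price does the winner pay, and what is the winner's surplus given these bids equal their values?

The winner pays $1120 for a surplus of $960.

Sorted high to low: Yara $2080, then Ivan $1300, then Dana $1120, then Tomás $800, then Luca $710, then Keiko $600, then Frank $180.
Yara is the highest bidder, so Yara wins.
Under the third-price rule, the price is the third-highest bid: $1120.
Surplus = $2080 − $1120 = $960.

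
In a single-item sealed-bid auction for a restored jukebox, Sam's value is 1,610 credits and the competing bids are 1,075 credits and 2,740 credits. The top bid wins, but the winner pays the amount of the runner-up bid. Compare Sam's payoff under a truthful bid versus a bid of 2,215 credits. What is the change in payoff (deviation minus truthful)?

The highest competing bid is 2,740 credits.
Bidding truthfully at 1,610 credits: the top bid is 2,740 credits (a rival), so Sam loses. Payoff = 0 credits.
Bidding 2,215 credits: the top bid is 2,740 credits (a rival), so Sam loses. Payoff = 0 credits.
Change = 0 credits − 0 credits = 0 credits.

0 credits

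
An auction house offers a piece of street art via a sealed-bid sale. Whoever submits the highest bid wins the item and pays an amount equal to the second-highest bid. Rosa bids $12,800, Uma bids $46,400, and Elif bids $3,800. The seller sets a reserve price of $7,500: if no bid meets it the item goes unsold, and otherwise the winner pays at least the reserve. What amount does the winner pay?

The winner pays $12,800.

Ordered from highest: Uma $46,400; Rosa $12,800; Elif $3,800.
Uma has the highest bid, so Uma wins.
The second-highest bid is $12,800, which exceeds the reserve, so that sets the price.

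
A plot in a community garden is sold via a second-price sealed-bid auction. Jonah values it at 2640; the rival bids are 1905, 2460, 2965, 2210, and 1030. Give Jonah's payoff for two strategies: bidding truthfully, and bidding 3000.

Truthful: 0; alternative: -325.

The highest competing bid is 2965.
Bidding truthfully at 2640: the top bid is 2965 (a rival), so Jonah loses. Payoff = 0.
Bidding 3000: Jonah has the top bid, wins, and pays the second-highest bid 2965. Payoff = 2640 − 2965 = -325.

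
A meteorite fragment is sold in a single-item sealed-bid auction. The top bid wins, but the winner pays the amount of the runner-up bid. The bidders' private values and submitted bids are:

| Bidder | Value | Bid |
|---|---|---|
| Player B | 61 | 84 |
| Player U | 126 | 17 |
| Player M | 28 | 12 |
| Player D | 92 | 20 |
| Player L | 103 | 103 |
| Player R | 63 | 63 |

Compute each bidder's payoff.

Bids in descending order: Player L 103 > Player B 84 > Player R 63 > Player D 20 > Player U 17 > Player M 12.
Player L has the top bid and wins; the price is the second-highest bid, 84.
Player L's payoff = 103 − 84 = 19. All other bidders lose, so their payoff is 0.

Player B 0, Player U 0, Player M 0, Player D 0, Player L 19, Player R 0.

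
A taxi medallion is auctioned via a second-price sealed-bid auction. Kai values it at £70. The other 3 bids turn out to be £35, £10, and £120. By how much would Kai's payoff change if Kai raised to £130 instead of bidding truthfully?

The highest competing bid is £120.
Bidding truthfully at £70: the top bid is £120 (a rival), so Kai loses. Payoff = £0.
Bidding £130: Kai has the top bid, wins, and pays the second-highest bid £120. Payoff = £70 − £120 = -£50.
Change = -£50 − £0 = -£50.
This is the dominant-strategy logic: truthful bidding weakly beats any alternative.

Change in payoff: -£50.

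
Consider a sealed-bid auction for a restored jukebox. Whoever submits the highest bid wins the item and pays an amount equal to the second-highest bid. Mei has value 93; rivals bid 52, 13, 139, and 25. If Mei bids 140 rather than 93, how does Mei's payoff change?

The highest competing bid is 139.
Bidding truthfully at 93: the top bid is 139 (a rival), so Mei loses. Payoff = 0.
Bidding 140: Mei has the top bid, wins, and pays the second-highest bid 139. Payoff = 93 − 139 = -46.
Change = -46 − 0 = -46.

Payoff change: -46.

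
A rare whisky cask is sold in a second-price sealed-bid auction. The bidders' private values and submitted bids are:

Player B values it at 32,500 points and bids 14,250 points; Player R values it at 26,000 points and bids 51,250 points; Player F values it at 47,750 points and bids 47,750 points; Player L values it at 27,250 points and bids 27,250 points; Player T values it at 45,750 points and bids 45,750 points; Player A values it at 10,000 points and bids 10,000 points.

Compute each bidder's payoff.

Sorted high to low: Player R 51,250 points > Player F 47,750 points > Player T 45,750 points > Player L 27,250 points > Player B 14,250 points > Player A 10,000 points.
Player R has the top bid and wins; the price is the second-highest bid, 47,750 points.
Player R's payoff = 26,000 points − 47,750 points = -21,750 points. All other bidders lose, so their payoff is 0.

Player B 0 points, Player R -21,750 points, Player F 0 points, Player L 0 points, Player T 0 points, Player A 0 points.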